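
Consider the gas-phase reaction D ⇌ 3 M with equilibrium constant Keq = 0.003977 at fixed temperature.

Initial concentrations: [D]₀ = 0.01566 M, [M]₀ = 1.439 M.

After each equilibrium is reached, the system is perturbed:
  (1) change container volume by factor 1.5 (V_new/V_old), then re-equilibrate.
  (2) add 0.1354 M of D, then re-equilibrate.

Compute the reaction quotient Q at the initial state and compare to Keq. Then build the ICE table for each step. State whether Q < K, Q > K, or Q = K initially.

Q₀ = 190.3; Q > K (proceeds reverse)

Q₀ = 190.3 vs Keq = 0.003977 ⇒ Q>K, reverse
Step 1:
                  D         M
  init      0.01566     1.439
  Δ          0.4391    -1.317
  eq         0.4547    0.1218
  solve Keq expr → x = -0.4391; check Q = 0.003977
Then change container volume by factor 1.5 (V_new/V_old).
Step 2:
                  D         M
  init       0.3031   0.08122
  Δ       -0.008085   0.02425
  eq         0.2951    0.1055
  solve Keq expr → x = 0.008085; check Q = 0.003977
Then add 0.1354 M of D.
Step 3:
                  D         M
  init       0.4305    0.1055
  Δ       -0.004575   0.01373
  eq         0.4259    0.1192
  solve Keq expr → x = 0.004575; check Q = 0.003977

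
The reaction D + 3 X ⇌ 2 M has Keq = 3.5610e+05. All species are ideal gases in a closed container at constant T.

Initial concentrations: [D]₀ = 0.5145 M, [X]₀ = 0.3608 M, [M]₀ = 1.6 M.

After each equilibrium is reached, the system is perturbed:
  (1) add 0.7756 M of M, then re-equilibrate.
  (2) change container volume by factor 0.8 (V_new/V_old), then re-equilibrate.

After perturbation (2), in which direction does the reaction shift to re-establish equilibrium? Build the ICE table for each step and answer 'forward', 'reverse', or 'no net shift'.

Q₀ = 105.9 vs Keq = 3.5610e+05 ⇒ Q<K, forward
Step 1:
                  D         X         M
  Initial    0.5145    0.3608       1.6
  Change    -0.1108   -0.3323    0.2216
  Equil      0.4037   0.02847     1.822
  solve Keq expr → x = 0.1108; check Q = 3.5610e+05
Then add 0.7756 M of M.
Step 2:
                  D         X         M
  Initial    0.4037   0.02847     2.597
  Change   0.002492  0.007476 -0.004984
  Equil      0.4062   0.03595     2.592
  solve Keq expr → x = -0.002492; check Q = 3.5610e+05
Then change container volume by factor 0.8 (V_new/V_old).
Step 3:
                  D         X         M
  Initial    0.5078   0.04493      3.24
  Change  -0.002042 -0.006126  0.004084
  Equil      0.5057   0.03881     3.244
  solve Keq expr → x = 0.002042; check Q = 3.5610e+05

Direction: forward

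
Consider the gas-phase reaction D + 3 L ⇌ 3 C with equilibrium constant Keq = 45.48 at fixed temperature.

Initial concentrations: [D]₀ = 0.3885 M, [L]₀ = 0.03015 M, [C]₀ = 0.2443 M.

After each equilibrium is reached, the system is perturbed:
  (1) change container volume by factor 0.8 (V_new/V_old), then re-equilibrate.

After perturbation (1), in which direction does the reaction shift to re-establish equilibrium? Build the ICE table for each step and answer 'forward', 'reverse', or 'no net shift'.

Q₀ = 1369 vs Keq = 45.48 ⇒ Q>K, reverse
Step 1:
                   D          L          C
  Initial     0.3885    0.03015     0.2443
  Change      0.0151    0.04529   -0.04529
  Equil       0.4036    0.07544      0.199
  solve Keq expr → x = -0.0151; check Q = 45.48
Then change container volume by factor 0.8 (V_new/V_old).
Step 2:
                   D          L          C
  Initial     0.5045     0.0943     0.2488
  Change   -0.001643  -0.004928   0.004928
  Equil       0.5029    0.08937     0.2537
  solve Keq expr → x = 0.001643; check Q = 45.48

Direction: forward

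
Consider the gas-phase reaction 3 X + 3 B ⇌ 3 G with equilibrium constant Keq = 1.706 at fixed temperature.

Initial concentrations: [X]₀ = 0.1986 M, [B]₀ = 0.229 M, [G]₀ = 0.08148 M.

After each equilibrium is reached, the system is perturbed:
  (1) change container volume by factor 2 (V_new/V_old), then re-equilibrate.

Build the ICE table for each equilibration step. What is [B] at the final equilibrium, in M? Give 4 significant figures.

Q₀ = 5.751 vs Keq = 1.706 ⇒ Q>K, reverse
Step 1:
                    X           B           G
  Initial      0.1986       0.229     0.08148
  Change      0.01771     0.01771    -0.01771
  Equil        0.2163      0.2467     0.06377
  solve Keq expr → x = -0.005904; check Q = 1.706
Then change container volume by factor 2 (V_new/V_old).
Step 2:
                    X           B           G
  Initial      0.1082      0.1234     0.03188
  Change      0.01234     0.01234    -0.01234
  Equil        0.1205      0.1357     0.01954
  solve Keq expr → x = -0.004115; check Q = 1.706

[B]_eq = 0.1357 M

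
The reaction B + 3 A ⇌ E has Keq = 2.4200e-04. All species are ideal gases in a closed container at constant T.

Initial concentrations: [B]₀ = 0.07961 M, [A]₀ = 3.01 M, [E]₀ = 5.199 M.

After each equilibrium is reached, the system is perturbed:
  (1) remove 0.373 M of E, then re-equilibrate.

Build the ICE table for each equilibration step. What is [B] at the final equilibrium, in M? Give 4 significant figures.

[B]_eq = 3.293 M

Q₀ = 2.395 vs Keq = 2.4200e-04 ⇒ Q>K, reverse
Step 1:
                    B           A           E
  init        0.07961        3.01       5.199
  Δ              3.35       10.05       -3.35
  eq             3.43       13.06       1.849
  solve Keq expr → x = -3.35; check Q = 2.4200e-04
Then remove 0.373 M of E.
Step 2:
                    B           A           E
  init           3.43       13.06       1.476
  Δ           -0.1369     -0.4107      0.1369
  eq            3.293       12.65       1.613
  solve Keq expr → x = 0.1369; check Q = 2.4200e-04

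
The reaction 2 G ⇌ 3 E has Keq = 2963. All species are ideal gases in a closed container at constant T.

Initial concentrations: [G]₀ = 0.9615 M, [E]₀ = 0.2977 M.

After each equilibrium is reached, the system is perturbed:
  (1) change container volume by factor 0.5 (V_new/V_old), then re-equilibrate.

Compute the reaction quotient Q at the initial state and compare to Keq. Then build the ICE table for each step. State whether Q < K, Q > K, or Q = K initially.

Q₀ = 0.02854; Q < K (proceeds forward)

Q₀ = 0.02854 vs Keq = 2963 ⇒ Q<K, forward
Step 1:
                  G         E
  Initial    0.9615    0.2977
  Change    -0.9215     1.382
  Equil        0.04      1.68
  solve Keq expr → x = 0.4607; check Q = 2963
Then change container volume by factor 0.5 (V_new/V_old).
Step 2:
                  G         E
  Initial      0.08      3.36
  Change    0.03081  -0.04622
  Equil      0.1108     3.314
  solve Keq expr → x = -0.01541; check Q = 2963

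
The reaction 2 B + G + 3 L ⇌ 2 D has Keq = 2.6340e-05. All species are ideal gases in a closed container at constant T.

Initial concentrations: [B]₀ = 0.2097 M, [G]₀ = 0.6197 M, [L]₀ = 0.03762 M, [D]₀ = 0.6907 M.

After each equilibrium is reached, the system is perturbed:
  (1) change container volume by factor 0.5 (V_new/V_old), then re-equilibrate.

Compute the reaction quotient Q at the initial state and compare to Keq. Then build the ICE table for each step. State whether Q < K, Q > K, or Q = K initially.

Q₀ = 3.2881e+05 vs Keq = 2.6340e-05 ⇒ Q>K, reverse
Step 1:
                    B           G           L           D
  init         0.2097      0.6197     0.03762      0.6907
  Δ            0.6857      0.3429       1.029     -0.6857
  eq           0.8954      0.9626       1.066    0.004964
  solve Keq expr → x = -0.3429; check Q = 2.6340e-05
Then change container volume by factor 0.5 (V_new/V_old).
Step 2:
                    B           G           L           D
  init          1.791       1.925       2.132    0.009928
  Δ          -0.02788    -0.01394    -0.04183     0.02788
  eq            1.763       1.911       2.091     0.03781
  solve Keq expr → x = 0.01394; check Q = 2.6340e-05

Q₀ = 3.2881e+05; Q > K (proceeds reverse)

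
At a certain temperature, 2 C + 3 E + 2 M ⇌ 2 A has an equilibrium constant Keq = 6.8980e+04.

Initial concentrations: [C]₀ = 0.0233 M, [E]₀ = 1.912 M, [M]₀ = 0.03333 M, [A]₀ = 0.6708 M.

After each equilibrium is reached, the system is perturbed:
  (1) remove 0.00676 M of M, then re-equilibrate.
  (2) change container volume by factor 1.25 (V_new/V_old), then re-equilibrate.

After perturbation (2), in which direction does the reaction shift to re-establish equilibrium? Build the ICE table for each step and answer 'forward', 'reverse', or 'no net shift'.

Direction: reverse

Q₀ = 1.0674e+05 vs Keq = 6.8980e+04 ⇒ Q>K, reverse
Step 1:
                    C           E           M           A
  init         0.0233       1.912     0.03333      0.6708
  Δ          0.003044    0.004566    0.003044   -0.003044
  eq          0.02634       1.917     0.03637      0.6678
  solve Keq expr → x = -0.001522; check Q = 6.8980e+04
Then remove 0.00676 M of M.
Step 2:
                    C           E           M           A
  init        0.02634       1.917     0.02961      0.6678
  Δ            0.0029     0.00435      0.0029     -0.0029
  eq          0.02924       1.921     0.03251      0.6649
  solve Keq expr → x = -0.00145; check Q = 6.8980e+04
Then change container volume by factor 1.25 (V_new/V_old).
Step 3:
                    C           E           M           A
  init         0.0234       1.537     0.02601      0.5319
  Δ           0.00752     0.01128     0.00752    -0.00752
  eq          0.03091       1.548     0.03353      0.5244
  solve Keq expr → x = -0.00376; check Q = 6.8980e+04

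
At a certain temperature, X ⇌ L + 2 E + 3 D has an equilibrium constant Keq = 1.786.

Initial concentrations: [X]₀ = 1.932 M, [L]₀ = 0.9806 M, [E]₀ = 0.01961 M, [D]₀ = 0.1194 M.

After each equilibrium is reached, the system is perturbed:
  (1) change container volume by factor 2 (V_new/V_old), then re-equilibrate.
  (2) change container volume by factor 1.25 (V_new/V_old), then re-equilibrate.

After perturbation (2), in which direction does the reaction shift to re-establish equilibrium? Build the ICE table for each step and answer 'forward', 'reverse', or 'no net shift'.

Q₀ = 3.3224e-07 vs Keq = 1.786 ⇒ Q<K, forward
Step 1:
                    X           L           E           D
  init          1.932      0.9806     0.01961      0.1194
  Δ           -0.4195      0.4195      0.8391       1.259
  eq            1.512         1.4      0.8587       1.378
  solve Keq expr → x = 0.4195; check Q = 1.786
Then change container volume by factor 2 (V_new/V_old).
Step 2:
                    X           L           E           D
  init         0.7562      0.7001      0.4293       0.689
  Δ           -0.1807      0.1807      0.3614      0.5422
  eq           0.5755      0.8808      0.7908       1.231
  solve Keq expr → x = 0.1807; check Q = 1.786
Then change container volume by factor 1.25 (V_new/V_old).
Step 3:
                    X           L           E           D
  init         0.4604      0.7046      0.6326      0.9849
  Δ          -0.06259     0.06259      0.1252      0.1878
  eq           0.3978      0.7672      0.7578       1.173
  solve Keq expr → x = 0.06259; check Q = 1.786

Direction: forward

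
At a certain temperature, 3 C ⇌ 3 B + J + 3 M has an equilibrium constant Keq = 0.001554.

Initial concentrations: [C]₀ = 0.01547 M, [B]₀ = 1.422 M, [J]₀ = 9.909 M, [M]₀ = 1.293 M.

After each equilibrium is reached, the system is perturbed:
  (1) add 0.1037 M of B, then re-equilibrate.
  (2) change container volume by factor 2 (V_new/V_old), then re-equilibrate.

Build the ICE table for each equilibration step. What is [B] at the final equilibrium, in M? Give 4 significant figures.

[B]_eq = 0.2552 M

Q₀ = 1.6636e+07 vs Keq = 0.001554 ⇒ Q>K, reverse
Step 1:
                   C          B          J          M
  I          0.01547      1.422      9.909      1.293
  C            1.102     -1.102    -0.3674     -1.102
  E            1.118     0.3198      9.542     0.1908
  solve Keq expr → x = -0.3674; check Q = 0.001554
Then add 0.1037 M of B.
Step 2:
                   C          B          J          M
  I            1.118     0.4235      9.542     0.1908
  C          0.03098   -0.03098   -0.01033   -0.03098
  E            1.149     0.3926      9.531     0.1599
  solve Keq expr → x = -0.01033; check Q = 0.001554
Then change container volume by factor 2 (V_new/V_old).
Step 3:
                   C          B          J          M
  I           0.5743     0.1963      4.766    0.07993
  C          -0.0589     0.0589    0.01963     0.0589
  E           0.5154     0.2552      4.785     0.1388
  solve Keq expr → x = 0.01963; check Q = 0.001554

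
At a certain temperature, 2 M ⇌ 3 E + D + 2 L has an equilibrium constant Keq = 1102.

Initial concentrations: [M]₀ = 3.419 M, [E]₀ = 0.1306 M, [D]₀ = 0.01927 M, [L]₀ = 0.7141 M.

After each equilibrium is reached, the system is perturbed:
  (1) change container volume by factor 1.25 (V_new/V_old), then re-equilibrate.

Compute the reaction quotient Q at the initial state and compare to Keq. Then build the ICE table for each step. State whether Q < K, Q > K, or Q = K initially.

Q₀ = 1.8725e-06 vs Keq = 1102 ⇒ Q<K, forward
Step 1:
                  M         E         D         L
  init        3.419    0.1306   0.01927    0.7141
  Δ          -2.544     3.816     1.272     2.544
  eq         0.8747     3.947     1.291     3.258
  solve Keq expr → x = 1.272; check Q = 1102
Then change container volume by factor 1.25 (V_new/V_old).
Step 2:
                  M         E         D         L
  init       0.6998     3.158     1.033     2.607
  Δ         -0.1535    0.2303   0.07675    0.1535
  eq         0.5463     3.388      1.11      2.76
  solve Keq expr → x = 0.07675; check Q = 1102

Q₀ = 1.8725e-06; Q < K (proceeds forward)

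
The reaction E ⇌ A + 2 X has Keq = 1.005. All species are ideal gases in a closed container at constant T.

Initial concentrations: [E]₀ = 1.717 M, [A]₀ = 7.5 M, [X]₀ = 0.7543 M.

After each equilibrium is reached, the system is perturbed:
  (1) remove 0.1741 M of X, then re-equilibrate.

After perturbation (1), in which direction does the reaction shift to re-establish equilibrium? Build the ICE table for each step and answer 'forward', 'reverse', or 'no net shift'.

Direction: forward

Q₀ = 2.485 vs Keq = 1.005 ⇒ Q>K, reverse
Step 1:
                  E         A         X
  I           1.717       7.5    0.7543
  C          0.1265   -0.1265    -0.253
  E           1.844     7.373    0.5013
  solve Keq expr → x = -0.1265; check Q = 1.005
Then remove 0.1741 M of X.
Step 2:
                  E         A         X
  I           1.844     7.373    0.3272
  C        -0.08021   0.08021    0.1604
  E           1.763     7.454    0.4876
  solve Keq expr → x = 0.08021; check Q = 1.005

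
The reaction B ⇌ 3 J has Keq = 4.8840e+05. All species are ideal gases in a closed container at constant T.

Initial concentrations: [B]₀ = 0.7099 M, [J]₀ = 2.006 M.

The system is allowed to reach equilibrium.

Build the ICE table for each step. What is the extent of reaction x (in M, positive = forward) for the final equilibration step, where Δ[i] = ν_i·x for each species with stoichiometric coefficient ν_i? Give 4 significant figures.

Q₀ = 11.37 vs Keq = 4.8840e+05 ⇒ Q<K, forward
Step 1:
                  B         J
  Initial    0.7099     2.006
  Change    -0.7098     2.129
  Equil   1.4479e-04     4.135
  solve Keq expr → x = 0.7098; check Q = 4.8840e+05

x = 0.7098 M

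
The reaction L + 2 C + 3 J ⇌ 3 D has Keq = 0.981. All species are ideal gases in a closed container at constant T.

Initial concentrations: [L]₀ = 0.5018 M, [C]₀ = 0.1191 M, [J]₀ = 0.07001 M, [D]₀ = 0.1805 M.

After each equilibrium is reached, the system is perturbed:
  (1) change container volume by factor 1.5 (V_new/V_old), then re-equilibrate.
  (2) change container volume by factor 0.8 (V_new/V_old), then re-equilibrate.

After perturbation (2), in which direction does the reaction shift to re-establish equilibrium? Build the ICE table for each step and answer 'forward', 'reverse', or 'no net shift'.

Q₀ = 2408 vs Keq = 0.981 ⇒ Q>K, reverse
Step 1:
                  L         C         J         D
  Initial    0.5018    0.1191   0.07001    0.1805
  Change     0.0419    0.0838    0.1257   -0.1257
  Equil      0.5437    0.2029    0.1957    0.0548
  solve Keq expr → x = -0.0419; check Q = 0.981
Then change container volume by factor 1.5 (V_new/V_old).
Step 2:
                  L         C         J         D
  Initial    0.3625    0.1353    0.1305   0.03654
  Change   0.003171  0.006342  0.009513 -0.009513
  Equil      0.3656    0.1416      0.14   0.02702
  solve Keq expr → x = -0.003171; check Q = 0.981
Then change container volume by factor 0.8 (V_new/V_old).
Step 3:
                  L         C         J         D
  Initial     0.457     0.177     0.175   0.03378
  Change  -0.002079 -0.004159 -0.006238  0.006238
  Equil       0.455    0.1729    0.1687   0.04002
  solve Keq expr → x = 0.002079; check Q = 0.981

Direction: forward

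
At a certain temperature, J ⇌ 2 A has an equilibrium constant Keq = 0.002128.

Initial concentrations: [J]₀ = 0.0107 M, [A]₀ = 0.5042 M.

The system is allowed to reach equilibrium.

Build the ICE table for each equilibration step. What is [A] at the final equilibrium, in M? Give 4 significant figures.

Q₀ = 23.76 vs Keq = 0.002128 ⇒ Q>K, reverse
Step 1:
                    J           A
  init         0.0107      0.5042
  Δ            0.2405     -0.4811
  eq           0.2512     0.02312
  solve Keq expr → x = -0.2405; check Q = 0.002128

[A]_eq = 0.02312 M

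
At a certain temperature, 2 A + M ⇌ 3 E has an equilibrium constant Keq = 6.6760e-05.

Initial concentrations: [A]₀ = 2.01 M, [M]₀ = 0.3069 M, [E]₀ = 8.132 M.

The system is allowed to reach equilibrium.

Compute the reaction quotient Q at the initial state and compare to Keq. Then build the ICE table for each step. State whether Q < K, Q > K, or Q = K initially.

Q₀ = 433.7 vs Keq = 6.6760e-05 ⇒ Q>K, reverse
Step 1:
                    A           M           E
  Initial        2.01      0.3069       8.132
  Change        5.276       2.638      -7.913
  Equil         7.286       2.945      0.2185
  solve Keq expr → x = -2.638; check Q = 6.6760e-05

Q₀ = 433.7; Q > K (proceeds reverse)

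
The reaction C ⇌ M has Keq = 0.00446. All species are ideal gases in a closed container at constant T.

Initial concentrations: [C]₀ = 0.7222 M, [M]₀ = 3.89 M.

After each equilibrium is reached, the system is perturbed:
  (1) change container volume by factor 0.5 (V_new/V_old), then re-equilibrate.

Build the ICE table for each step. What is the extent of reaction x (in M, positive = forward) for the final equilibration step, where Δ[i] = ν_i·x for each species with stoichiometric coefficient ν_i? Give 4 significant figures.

x = 0 M

Q₀ = 5.386 vs Keq = 0.00446 ⇒ Q>K, reverse
Step 1:
                   C          M
  Initial     0.7222       3.89
  Change        3.87      -3.87
  Equil        4.592    0.02048
  solve Keq expr → x = -3.87; check Q = 0.00446
Then change container volume by factor 0.5 (V_new/V_old).
Step 2:
                   C          M
  Initial      9.183    0.04096
  Change           0          0
  Equil        9.183    0.04096
  solve Keq expr → x = 0; check Q = 0.00446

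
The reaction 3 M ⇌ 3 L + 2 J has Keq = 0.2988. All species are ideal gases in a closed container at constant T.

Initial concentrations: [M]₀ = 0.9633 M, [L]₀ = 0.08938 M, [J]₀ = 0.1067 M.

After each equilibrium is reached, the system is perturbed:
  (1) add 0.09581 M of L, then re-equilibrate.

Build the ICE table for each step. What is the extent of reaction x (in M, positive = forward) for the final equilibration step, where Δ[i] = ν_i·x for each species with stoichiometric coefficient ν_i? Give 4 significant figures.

Q₀ = 9.0942e-06 vs Keq = 0.2988 ⇒ Q<K, forward
Step 1:
                  M         L         J
  I          0.9633   0.08938    0.1067
  C         -0.4802    0.4802    0.3202
  E          0.4831    0.5696    0.4269
  solve Keq expr → x = 0.1601; check Q = 0.2988
Then add 0.09581 M of L.
Step 2:
                  M         L         J
  I          0.4831    0.6654    0.4269
  C          0.0337   -0.0337  -0.02247
  E          0.5168    0.6317    0.4044
  solve Keq expr → x = -0.01123; check Q = 0.2988

x = -0.01123 M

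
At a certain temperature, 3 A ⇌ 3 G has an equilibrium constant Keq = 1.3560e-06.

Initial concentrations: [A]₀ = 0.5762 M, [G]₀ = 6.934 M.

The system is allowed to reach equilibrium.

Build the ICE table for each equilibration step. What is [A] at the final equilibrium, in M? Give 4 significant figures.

Q₀ = 1743 vs Keq = 1.3560e-06 ⇒ Q>K, reverse
Step 1:
                   A          G
  Initial     0.5762      6.934
  Change       6.852     -6.852
  Equil        7.428    0.08222
  solve Keq expr → x = -2.284; check Q = 1.3560e-06

[A]_eq = 7.428 M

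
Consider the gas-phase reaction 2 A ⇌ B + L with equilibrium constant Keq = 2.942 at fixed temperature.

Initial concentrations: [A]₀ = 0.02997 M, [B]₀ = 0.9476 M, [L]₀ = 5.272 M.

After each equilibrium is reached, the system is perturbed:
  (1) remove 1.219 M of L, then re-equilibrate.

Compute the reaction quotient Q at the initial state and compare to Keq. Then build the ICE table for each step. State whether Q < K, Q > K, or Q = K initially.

Q₀ = 5562; Q > K (proceeds reverse)

Q₀ = 5562 vs Keq = 2.942 ⇒ Q>K, reverse
Step 1:
                    A           B           L
  Initial     0.02997      0.9476       5.272
  Change       0.8821      -0.441      -0.441
  Equil         0.912      0.5066       4.831
  solve Keq expr → x = -0.441; check Q = 2.942
Then remove 1.219 M of L.
Step 2:
                    A           B           L
  Initial       0.912      0.5066       3.612
  Change     -0.08583     0.04291     0.04291
  Equil        0.8262      0.5495       3.655
  solve Keq expr → x = 0.04291; check Q = 2.942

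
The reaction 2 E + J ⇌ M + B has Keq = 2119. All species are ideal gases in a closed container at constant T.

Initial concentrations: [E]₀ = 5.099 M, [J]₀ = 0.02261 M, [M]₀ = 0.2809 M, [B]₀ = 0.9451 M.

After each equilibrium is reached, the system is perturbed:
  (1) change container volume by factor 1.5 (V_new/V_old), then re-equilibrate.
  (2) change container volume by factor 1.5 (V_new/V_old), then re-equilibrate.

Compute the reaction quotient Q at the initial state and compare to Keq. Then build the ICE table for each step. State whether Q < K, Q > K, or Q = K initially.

Q₀ = 0.4516 vs Keq = 2119 ⇒ Q<K, forward
Step 1:
                    E           J           M           B
  I             5.099     0.02261      0.2809      0.9451
  C          -0.04521     -0.0226      0.0226      0.0226
  E             5.054  5.4268e-06      0.3035      0.9677
  solve Keq expr → x = 0.0226; check Q = 2119
Then change container volume by factor 1.5 (V_new/V_old).
Step 2:
                    E           J           M           B
  I             3.369  3.6179e-06      0.2023      0.6451
  C        3.6177e-06  1.8089e-06 -1.8089e-06 -1.8089e-06
  E             3.369  5.4267e-06      0.2023      0.6451
  solve Keq expr → x = -1.8089e-06; check Q = 2119
Then change container volume by factor 1.5 (V_new/V_old).
Step 3:
                    E           J           M           B
  I             2.246  3.6178e-06      0.1349      0.4301
  C        3.6176e-06  1.8088e-06 -1.8088e-06 -1.8088e-06
  E             2.246  5.4266e-06      0.1349      0.4301
  solve Keq expr → x = -1.8088e-06; check Q = 2119

Q₀ = 0.4516; Q < K (proceeds forward)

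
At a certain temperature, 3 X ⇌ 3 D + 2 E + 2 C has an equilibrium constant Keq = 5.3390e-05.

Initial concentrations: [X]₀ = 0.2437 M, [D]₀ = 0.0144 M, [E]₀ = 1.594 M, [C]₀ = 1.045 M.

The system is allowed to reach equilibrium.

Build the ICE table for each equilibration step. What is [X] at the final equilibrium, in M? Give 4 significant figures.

Q₀ = 5.7244e-04 vs Keq = 5.3390e-05 ⇒ Q>K, reverse
Step 1:
                  X         D         E         C
  Initial    0.2437    0.0144     1.594     1.045
  Change   0.007629 -0.007629 -0.005086 -0.005086
  Equil      0.2513  0.006771     1.589      1.04
  solve Keq expr → x = -0.002543; check Q = 5.3390e-05

[X]_eq = 0.2513 M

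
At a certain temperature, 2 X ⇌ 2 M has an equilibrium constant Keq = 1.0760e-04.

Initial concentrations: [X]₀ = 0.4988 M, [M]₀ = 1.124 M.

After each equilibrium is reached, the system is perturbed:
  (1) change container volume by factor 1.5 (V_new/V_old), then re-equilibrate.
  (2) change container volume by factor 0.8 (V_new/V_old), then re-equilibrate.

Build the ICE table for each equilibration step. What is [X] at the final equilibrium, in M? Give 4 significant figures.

Q₀ = 5.078 vs Keq = 1.0760e-04 ⇒ Q>K, reverse
Step 1:
                  X         M
  init       0.4988     1.124
  Δ           1.107    -1.107
  eq          1.606   0.01666
  solve Keq expr → x = -0.5537; check Q = 1.0760e-04
Then change container volume by factor 1.5 (V_new/V_old).
Step 2:
                  X         M
  init        1.071   0.01111
  Δ               0         0
  eq          1.071   0.01111
  solve Keq expr → x = 0; check Q = 1.0760e-04
Then change container volume by factor 0.8 (V_new/V_old).
Step 3:
                  X         M
  init        1.338   0.01388
  Δ               0         0
  eq          1.338   0.01388
  solve Keq expr → x = 0; check Q = 1.0760e-04

[X]_eq = 1.338 M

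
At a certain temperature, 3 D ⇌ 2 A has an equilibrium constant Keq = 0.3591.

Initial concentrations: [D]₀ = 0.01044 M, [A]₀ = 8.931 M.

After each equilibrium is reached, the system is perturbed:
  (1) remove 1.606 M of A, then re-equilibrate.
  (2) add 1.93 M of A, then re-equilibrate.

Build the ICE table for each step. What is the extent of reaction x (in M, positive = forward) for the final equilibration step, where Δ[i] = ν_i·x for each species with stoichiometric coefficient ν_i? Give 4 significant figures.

x = -0.2537 M

Q₀ = 7.0097e+07 vs Keq = 0.3591 ⇒ Q>K, reverse
Step 1:
                   D          A
  Initial    0.01044      8.931
  Change       4.574     -3.049
  Equil        4.584      5.882
  solve Keq expr → x = -1.525; check Q = 0.3591
Then remove 1.606 M of A.
Step 2:
                   D          A
  Initial      4.584      4.276
  Change     -0.6366     0.4244
  Equil        3.948        4.7
  solve Keq expr → x = 0.2122; check Q = 0.3591
Then add 1.93 M of A.
Step 3:
                   D          A
  Initial      3.948       6.63
  Change       0.761    -0.5073
  Equil        4.709      6.123
  solve Keq expr → x = -0.2537; check Q = 0.3591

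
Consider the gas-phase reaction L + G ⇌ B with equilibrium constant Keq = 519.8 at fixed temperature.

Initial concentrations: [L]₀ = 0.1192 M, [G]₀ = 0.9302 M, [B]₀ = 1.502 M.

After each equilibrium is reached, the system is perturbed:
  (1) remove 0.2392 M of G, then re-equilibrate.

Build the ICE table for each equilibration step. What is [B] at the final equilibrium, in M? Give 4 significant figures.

Q₀ = 13.55 vs Keq = 519.8 ⇒ Q<K, forward
Step 1:
                    L           G           B
  Initial      0.1192      0.9302       1.502
  Change      -0.1154     -0.1154      0.1154
  Equil      0.003819      0.8148       1.617
  solve Keq expr → x = 0.1154; check Q = 519.8
Then remove 0.2392 M of G.
Step 2:
                    L           G           B
  Initial    0.003819      0.5756       1.617
  Change     0.001567    0.001567   -0.001567
  Equil      0.005386      0.5772       1.616
  solve Keq expr → x = -0.001567; check Q = 519.8

[B]_eq = 1.616 M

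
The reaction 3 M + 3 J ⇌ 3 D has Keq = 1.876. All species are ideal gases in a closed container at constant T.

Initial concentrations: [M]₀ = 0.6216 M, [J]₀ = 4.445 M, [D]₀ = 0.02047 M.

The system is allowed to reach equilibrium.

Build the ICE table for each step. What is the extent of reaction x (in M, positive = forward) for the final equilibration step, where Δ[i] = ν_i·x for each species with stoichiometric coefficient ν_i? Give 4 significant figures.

Q₀ = 4.0664e-07 vs Keq = 1.876 ⇒ Q<K, forward
Step 1:
                    M           J           D
  init         0.6216       4.445     0.02047
  Δ           -0.5119     -0.5119      0.5119
  eq           0.1097       3.933      0.5323
  solve Keq expr → x = 0.1706; check Q = 1.876

x = 0.1706 M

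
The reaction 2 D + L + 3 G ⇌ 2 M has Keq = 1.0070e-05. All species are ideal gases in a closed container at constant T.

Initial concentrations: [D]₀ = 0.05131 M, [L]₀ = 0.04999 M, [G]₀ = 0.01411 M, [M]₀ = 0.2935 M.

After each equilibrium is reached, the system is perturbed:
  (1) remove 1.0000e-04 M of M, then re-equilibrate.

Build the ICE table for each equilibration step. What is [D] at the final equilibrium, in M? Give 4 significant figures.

Q₀ = 2.3300e+08 vs Keq = 1.0070e-05 ⇒ Q>K, reverse
Step 1:
                    D           L           G           M
  I           0.05131     0.04999     0.01411      0.2935
  C            0.2934      0.1467        0.44     -0.2934
  E            0.3447      0.1967      0.4541  1.4844e-04
  solve Keq expr → x = -0.1467; check Q = 1.0070e-05
Then remove 1.0000e-04 M of M.
Step 2:
                    D           L           G           M
  I            0.3447      0.1967      0.4541  4.8441e-05
  C       -9.9865e-05 -4.9932e-05 -1.4980e-04  9.9865e-05
  E            0.3446      0.1966       0.454  1.4831e-04
  solve Keq expr → x = 4.9932e-05; check Q = 1.0070e-05

[D]_eq = 0.3446 M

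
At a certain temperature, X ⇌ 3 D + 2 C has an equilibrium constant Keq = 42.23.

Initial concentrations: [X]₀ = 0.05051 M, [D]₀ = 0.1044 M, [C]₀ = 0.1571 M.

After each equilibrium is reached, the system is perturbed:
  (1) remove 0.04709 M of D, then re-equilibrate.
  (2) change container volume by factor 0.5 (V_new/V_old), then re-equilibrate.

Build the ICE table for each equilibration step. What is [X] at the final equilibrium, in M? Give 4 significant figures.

Q₀ = 5.5600e-04 vs Keq = 42.23 ⇒ Q<K, forward
Step 1:
                   X          D          C
  I          0.05051     0.1044     0.1571
  C         -0.05048     0.1515      0.101
  E       2.6412e-05     0.2559     0.2581
  solve Keq expr → x = 0.05048; check Q = 42.23
Then remove 0.04709 M of D.
Step 2:
                   X          D          C
  I       2.6412e-05     0.2088     0.2581
  C       -1.2054e-05 3.6162e-05 2.4108e-05
  E       1.4358e-05     0.2088     0.2581
  solve Keq expr → x = 1.2054e-05; check Q = 42.23
Then change container volume by factor 0.5 (V_new/V_old).
Step 3:
                   X          D          C
  I       2.8716e-05     0.4176     0.5162
  C       4.2505e-04  -0.001275 -8.5010e-04
  E       4.5377e-04     0.4163     0.5153
  solve Keq expr → x = -4.2505e-04; check Q = 42.23

[X]_eq = 4.5377e-04 M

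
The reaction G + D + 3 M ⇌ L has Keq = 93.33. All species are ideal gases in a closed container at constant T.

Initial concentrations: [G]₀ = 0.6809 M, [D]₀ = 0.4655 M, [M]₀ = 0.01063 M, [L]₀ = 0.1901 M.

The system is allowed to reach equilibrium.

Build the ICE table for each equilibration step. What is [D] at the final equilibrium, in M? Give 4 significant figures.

Q₀ = 4.9932e+05 vs Keq = 93.33 ⇒ Q>K, reverse
Step 1:
                  G         D         M         L
  init       0.6809    0.4655   0.01063    0.1901
  Δ         0.04941   0.04941    0.1482  -0.04941
  eq         0.7303    0.5149    0.1589    0.1407
  solve Keq expr → x = -0.04941; check Q = 93.33

[D]_eq = 0.5149 M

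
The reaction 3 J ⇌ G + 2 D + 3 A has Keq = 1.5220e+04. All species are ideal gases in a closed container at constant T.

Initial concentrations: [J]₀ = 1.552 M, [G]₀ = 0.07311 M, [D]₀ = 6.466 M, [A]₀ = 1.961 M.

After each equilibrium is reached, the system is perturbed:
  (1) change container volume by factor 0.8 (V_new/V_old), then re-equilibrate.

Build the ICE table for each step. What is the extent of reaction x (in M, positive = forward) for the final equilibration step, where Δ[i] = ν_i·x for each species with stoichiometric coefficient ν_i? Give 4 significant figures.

Q₀ = 6.166 vs Keq = 1.5220e+04 ⇒ Q<K, forward
Step 1:
                   J          G          D          A
  Initial      1.552    0.07311      6.466      1.961
  Change      -1.183     0.3943     0.7887      1.183
  Equil        0.369     0.4674      7.255      3.144
  solve Keq expr → x = 0.3943; check Q = 1.5220e+04
Then change container volume by factor 0.8 (V_new/V_old).
Step 2:
                   J          G          D          A
  Initial     0.4612     0.5843      9.068       3.93
  Change     0.08988   -0.02996   -0.05992   -0.08988
  Equil       0.5511     0.5544      9.008       3.84
  solve Keq expr → x = -0.02996; check Q = 1.5220e+04

x = -0.02996 M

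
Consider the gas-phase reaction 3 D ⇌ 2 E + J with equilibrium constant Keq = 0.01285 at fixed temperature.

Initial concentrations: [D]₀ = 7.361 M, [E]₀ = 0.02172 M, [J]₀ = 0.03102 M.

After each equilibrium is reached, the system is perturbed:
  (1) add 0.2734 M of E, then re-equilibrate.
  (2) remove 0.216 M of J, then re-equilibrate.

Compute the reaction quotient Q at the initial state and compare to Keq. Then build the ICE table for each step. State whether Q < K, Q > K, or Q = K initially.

Q₀ = 3.6690e-08 vs Keq = 0.01285 ⇒ Q<K, forward
Step 1:
                    D           E           J
  Initial       7.361     0.02172     0.03102
  Change       -2.222       1.481      0.7407
  Equil         5.139       1.503      0.7717
  solve Keq expr → x = 0.7407; check Q = 0.01285
Then add 0.2734 M of E.
Step 2:
                    D           E           J
  Initial       5.139       1.777      0.7717
  Change       0.1855     -0.1237    -0.06184
  Equil         5.324       1.653      0.7099
  solve Keq expr → x = -0.06184; check Q = 0.01285
Then remove 0.216 M of J.
Step 3:
                    D           E           J
  Initial       5.324       1.653      0.4939
  Change      -0.1825      0.1216     0.06082
  Equil         5.142       1.775      0.5547
  solve Keq expr → x = 0.06082; check Q = 0.01285

Q₀ = 3.6690e-08; Q < K (proceeds forward)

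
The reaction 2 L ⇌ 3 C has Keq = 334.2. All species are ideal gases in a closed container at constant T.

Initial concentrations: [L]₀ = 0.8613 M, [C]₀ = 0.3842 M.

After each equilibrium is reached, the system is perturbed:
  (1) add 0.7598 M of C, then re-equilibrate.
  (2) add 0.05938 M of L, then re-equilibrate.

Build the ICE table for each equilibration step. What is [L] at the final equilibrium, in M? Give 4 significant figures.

Q₀ = 0.07645 vs Keq = 334.2 ⇒ Q<K, forward
Step 1:
                   L          C
  init        0.8613     0.3842
  Δ          -0.7586      1.138
  eq          0.1027      1.522
  solve Keq expr → x = 0.3793; check Q = 334.2
Then add 0.7598 M of C.
Step 2:
                   L          C
  init        0.1027      2.282
  Δ          0.07251    -0.1088
  eq          0.1752      2.173
  solve Keq expr → x = -0.03626; check Q = 334.2
Then add 0.05938 M of L.
Step 3:
                   L          C
  init        0.2346      2.173
  Δ         -0.05019    0.07529
  eq          0.1844      2.248
  solve Keq expr → x = 0.0251; check Q = 334.2

[L]_eq = 0.1844 M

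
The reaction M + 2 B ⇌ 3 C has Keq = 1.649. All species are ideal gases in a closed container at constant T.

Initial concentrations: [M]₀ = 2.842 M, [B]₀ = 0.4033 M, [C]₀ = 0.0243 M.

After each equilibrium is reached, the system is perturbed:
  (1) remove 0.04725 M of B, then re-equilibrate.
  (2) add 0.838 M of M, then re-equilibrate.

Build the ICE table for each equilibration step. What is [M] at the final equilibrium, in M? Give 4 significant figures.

Q₀ = 3.1041e-05 vs Keq = 1.649 ⇒ Q<K, forward
Step 1:
                   M          B          C
  I            2.842     0.4033     0.0243
  C           -0.135    -0.2701     0.4051
  E            2.707     0.1332     0.4294
  solve Keq expr → x = 0.135; check Q = 1.649
Then remove 0.04725 M of B.
Step 2:
                   M          B          C
  I            2.707    0.08595     0.4294
  C          0.01397    0.02794   -0.04191
  E            2.721     0.1139     0.3875
  solve Keq expr → x = -0.01397; check Q = 1.649
Then add 0.838 M of M.
Step 3:
                   M          B          C
  I            3.559     0.1139     0.3875
  C        -0.004498  -0.008995    0.01349
  E            3.554     0.1049      0.401
  solve Keq expr → x = 0.004498; check Q = 1.649

[M]_eq = 3.554 M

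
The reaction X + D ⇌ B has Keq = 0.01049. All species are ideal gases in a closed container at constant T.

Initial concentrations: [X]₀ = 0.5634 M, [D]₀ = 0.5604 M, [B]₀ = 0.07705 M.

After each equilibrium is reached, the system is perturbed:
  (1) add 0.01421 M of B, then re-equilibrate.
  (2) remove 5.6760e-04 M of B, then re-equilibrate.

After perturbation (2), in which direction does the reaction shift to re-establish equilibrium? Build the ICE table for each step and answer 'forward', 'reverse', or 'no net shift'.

Direction: forward

Q₀ = 0.244 vs Keq = 0.01049 ⇒ Q>K, reverse
Step 1:
                  X         D         B
  Initial    0.5634    0.5604   0.07705
  Change    0.07282   0.07282  -0.07282
  Equil      0.6362    0.6332  0.004226
  solve Keq expr → x = -0.07282; check Q = 0.01049
Then add 0.01421 M of B.
Step 2:
                  X         D         B
  Initial    0.6362    0.6332   0.01844
  Change    0.01402   0.01402  -0.01402
  Equil      0.6502    0.6472  0.004415
  solve Keq expr → x = -0.01402; check Q = 0.01049
Then remove 5.6760e-04 M of B.
Step 3:
                  X         D         B
  Initial    0.6502    0.6472  0.003847
  Change  -5.5998e-04 -5.5998e-04 5.5998e-04
  Equil      0.6497    0.6467  0.004407
  solve Keq expr → x = 5.5998e-04; check Q = 0.01049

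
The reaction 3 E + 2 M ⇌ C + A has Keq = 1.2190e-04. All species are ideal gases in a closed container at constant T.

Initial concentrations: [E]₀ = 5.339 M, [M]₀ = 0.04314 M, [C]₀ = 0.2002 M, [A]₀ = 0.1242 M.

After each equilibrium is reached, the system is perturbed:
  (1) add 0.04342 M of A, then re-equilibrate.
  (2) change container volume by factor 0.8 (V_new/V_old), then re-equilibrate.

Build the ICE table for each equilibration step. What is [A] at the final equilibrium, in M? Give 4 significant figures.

[A]_eq = 0.05756 M

Q₀ = 0.08779 vs Keq = 1.2190e-04 ⇒ Q>K, reverse
Step 1:
                   E          M          C          A
  I            5.339    0.04314     0.2002     0.1242
  C           0.3242     0.2161    -0.1081    -0.1081
  E            5.663     0.2592    0.09215    0.01615
  solve Keq expr → x = -0.1081; check Q = 1.2190e-04
Then add 0.04342 M of A.
Step 2:
                   E          M          C          A
  I            5.663     0.2592    0.09215    0.05957
  C          0.07768    0.05179   -0.02589   -0.02589
  E            5.741      0.311    0.06626    0.03368
  solve Keq expr → x = -0.02589; check Q = 1.2190e-04
Then change container volume by factor 0.8 (V_new/V_old).
Step 3:
                   E          M          C          A
  I            7.176     0.3888    0.08282    0.04209
  C          -0.0464   -0.03093    0.01547    0.01547
  E             7.13     0.3579    0.09829    0.05756
  solve Keq expr → x = 0.01547; check Q = 1.2190e-04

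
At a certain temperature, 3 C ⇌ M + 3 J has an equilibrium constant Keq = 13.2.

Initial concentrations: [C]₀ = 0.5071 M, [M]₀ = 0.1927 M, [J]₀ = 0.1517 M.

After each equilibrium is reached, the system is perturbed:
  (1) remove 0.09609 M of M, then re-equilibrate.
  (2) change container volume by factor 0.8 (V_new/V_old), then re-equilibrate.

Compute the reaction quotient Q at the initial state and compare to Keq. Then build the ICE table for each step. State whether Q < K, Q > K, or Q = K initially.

Q₀ = 0.005159 vs Keq = 13.2 ⇒ Q<K, forward
Step 1:
                  C         M         J
  I          0.5071    0.1927    0.1517
  C         -0.3601      0.12    0.3601
  E           0.147    0.3127    0.5118
  solve Keq expr → x = 0.12; check Q = 13.2
Then remove 0.09609 M of M.
Step 2:
                  C         M         J
  I           0.147    0.2166    0.5118
  C        -0.01281  0.004269   0.01281
  E          0.1342    0.2209    0.5246
  solve Keq expr → x = 0.004269; check Q = 13.2
Then change container volume by factor 0.8 (V_new/V_old).
Step 3:
                  C         M         J
  I          0.1677    0.2761    0.6558
  C        0.009612 -0.003204 -0.009612
  E          0.1773    0.2729    0.6462
  solve Keq expr → x = -0.003204; check Q = 13.2

Q₀ = 0.005159; Q < K (proceeds forward)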